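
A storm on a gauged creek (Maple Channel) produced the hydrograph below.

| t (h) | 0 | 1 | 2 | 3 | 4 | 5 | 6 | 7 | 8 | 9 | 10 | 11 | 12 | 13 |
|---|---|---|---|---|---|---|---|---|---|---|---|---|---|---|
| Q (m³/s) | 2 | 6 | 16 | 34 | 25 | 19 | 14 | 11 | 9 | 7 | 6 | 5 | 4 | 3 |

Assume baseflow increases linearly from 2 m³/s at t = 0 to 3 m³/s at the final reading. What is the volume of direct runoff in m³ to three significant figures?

V ≈ 4.54 × 10^5 m³

Direct-runoff ordinates (Q − Q_b): 0.00, 3.92, 13.85, 31.77, 22.69, 16.62, 11.54, 8.46, 6.38, 4.31, 3.23, 2.15, 1.08, 0.00 m³/s.
ΣQ_DR = 126.0 m³/s.
With Δt = 1 h = 3600 s, V = ΣQ_DR · Δt = 126.0 × 3600 = 4.54 × 10^5 m³.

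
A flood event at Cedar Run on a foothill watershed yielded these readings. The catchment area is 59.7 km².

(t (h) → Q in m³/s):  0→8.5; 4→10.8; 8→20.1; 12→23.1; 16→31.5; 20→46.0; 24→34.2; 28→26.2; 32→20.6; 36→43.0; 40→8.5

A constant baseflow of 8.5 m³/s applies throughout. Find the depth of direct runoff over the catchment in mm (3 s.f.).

d ≈ 43.2 mm

Direct runoff: 0.0, 2.3, 11.6, 14.6, 23.0, 37.5, 25.7, 17.7, 12.1, 34.5, 0.0 m³/s; ΣQ_DR = 179.0 m³/s.
V = ΣQ_DR · Δt = 179.0 × 14400 s = 2.578 × 10^6 m³.
Over A = 59.7 km², depth = V / A = 43.2 mm.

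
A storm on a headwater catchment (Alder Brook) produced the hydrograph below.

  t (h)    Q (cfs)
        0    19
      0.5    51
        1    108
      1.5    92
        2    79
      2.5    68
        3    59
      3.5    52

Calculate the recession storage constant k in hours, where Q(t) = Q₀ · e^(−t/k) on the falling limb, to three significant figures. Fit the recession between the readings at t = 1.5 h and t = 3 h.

k ≈ 3.38 h

On the falling limb, Q drops from 92 to 59 cfs between t = 1.5 h and t = 3 h (Δt = 1.5 h).
k = −Δt / ln(Q₂/Q₁) = −1.5 / ln(59/92) = 3.38 h.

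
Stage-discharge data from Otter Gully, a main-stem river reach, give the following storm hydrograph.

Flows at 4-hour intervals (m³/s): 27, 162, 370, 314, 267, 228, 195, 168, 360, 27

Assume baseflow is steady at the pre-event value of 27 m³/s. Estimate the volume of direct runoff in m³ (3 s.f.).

Direct-runoff ordinates (Q − Q_b): 0.0, 135.0, 343.0, 287.0, 240.0, 201.0, 168.0, 141.0, 333.0, 0.0 m³/s.
ΣQ_DR = 1848 m³/s.
With Δt = 4 h = 14400 s, V = ΣQ_DR · Δt = 1848 × 14400 = 2.66 × 10^7 m³.

V ≈ 2.66 × 10^7 m³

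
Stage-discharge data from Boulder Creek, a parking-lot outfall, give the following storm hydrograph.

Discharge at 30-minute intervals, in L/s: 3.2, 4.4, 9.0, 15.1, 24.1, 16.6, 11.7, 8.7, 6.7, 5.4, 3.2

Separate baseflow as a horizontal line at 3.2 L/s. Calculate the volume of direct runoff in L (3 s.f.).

V ≈ 1.31 × 10^5 L

Direct-runoff ordinates (Q − Q_b): 0.0, 1.2, 5.8, 11.9, 20.9, 13.4, 8.5, 5.5, 3.5, 2.2, 0.0 L/s.
ΣQ_DR = 72.90 L/s.
With Δt = 0.5 h = 1800 s, V = ΣQ_DR · Δt = 72.90 × 1800 = 1.31 × 10^5 L.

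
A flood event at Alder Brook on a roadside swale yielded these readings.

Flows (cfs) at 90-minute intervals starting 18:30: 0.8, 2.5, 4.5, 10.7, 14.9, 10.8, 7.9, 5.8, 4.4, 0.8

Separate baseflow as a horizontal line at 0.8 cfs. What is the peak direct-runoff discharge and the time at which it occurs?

Subtracting baseflow gives direct-runoff ordinates: 0.0, 1.7, 3.7, 9.9, 14.1, 10.0, 7.1, 5.0, 3.6, 0.0 cfs.
The maximum is 14.1 cfs, occurring at the reading for t = 00:30.

Q_p = 14.1 cfs at t = 00:30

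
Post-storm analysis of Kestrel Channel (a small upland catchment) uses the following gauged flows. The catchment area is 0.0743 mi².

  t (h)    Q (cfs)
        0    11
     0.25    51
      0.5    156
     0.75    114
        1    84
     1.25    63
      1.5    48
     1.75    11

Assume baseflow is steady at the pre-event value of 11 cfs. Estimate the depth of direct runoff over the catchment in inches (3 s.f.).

d ≈ 2.35 in

Direct runoff: 0.0, 40.0, 145.0, 103.0, 73.0, 52.0, 37.0, 0.0 cfs; ΣQ_DR = 450.0 cfs.
V = ΣQ_DR · Δt = 450.0 × 900 s = 4.050 × 10^5 ft³.
Over A = 0.0743 mi², depth = V / A = 2.35 in.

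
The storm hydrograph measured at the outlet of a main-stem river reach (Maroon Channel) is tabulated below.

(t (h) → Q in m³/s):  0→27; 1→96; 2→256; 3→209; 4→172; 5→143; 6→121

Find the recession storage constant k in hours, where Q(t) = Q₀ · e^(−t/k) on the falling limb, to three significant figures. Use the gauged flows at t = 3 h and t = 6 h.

k ≈ 5.49 h

On the falling limb, Q drops from 209 to 121 m³/s between t = 3 h and t = 6 h (Δt = 3 h).
k = −Δt / ln(Q₂/Q₁) = −3 / ln(121/209) = 5.49 h.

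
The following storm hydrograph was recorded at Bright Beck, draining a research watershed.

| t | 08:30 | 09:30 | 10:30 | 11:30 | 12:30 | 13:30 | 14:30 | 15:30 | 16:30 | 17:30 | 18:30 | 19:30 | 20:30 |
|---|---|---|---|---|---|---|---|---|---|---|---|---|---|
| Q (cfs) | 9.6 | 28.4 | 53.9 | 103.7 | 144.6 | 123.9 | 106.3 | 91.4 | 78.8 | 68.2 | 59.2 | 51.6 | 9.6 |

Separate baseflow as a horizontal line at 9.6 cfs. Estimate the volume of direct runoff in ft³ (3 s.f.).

Direct-runoff ordinates (Q − Q_b): 0.0, 18.8, 44.3, 94.1, 135.0, 114.3, 96.7, 81.8, 69.2, 58.6, 49.6, 42.0, 0.0 cfs.
ΣQ_DR = 804.4 cfs.
With Δt = 1 h = 3600 s, V = ΣQ_DR · Δt = 804.4 × 3600 = 2.90 × 10^6 ft³.

V ≈ 2.90 × 10^6 ft³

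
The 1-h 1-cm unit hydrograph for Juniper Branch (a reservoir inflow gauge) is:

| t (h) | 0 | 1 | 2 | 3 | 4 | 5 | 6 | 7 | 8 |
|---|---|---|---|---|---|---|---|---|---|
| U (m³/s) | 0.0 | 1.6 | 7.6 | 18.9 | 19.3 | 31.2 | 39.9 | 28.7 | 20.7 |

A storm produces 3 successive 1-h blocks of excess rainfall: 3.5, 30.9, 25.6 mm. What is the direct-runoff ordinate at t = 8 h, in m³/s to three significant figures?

Q ≈ 198 m³/s

By discrete convolution, Q_j = Σ (P_i / 10 mm) · U_{j−i}.
At t = 8 h (j=8): Q = (3.5/10)·20.7 + (30.9/10)·28.7 + (25.6/10)·39.9 = 198 m³/s.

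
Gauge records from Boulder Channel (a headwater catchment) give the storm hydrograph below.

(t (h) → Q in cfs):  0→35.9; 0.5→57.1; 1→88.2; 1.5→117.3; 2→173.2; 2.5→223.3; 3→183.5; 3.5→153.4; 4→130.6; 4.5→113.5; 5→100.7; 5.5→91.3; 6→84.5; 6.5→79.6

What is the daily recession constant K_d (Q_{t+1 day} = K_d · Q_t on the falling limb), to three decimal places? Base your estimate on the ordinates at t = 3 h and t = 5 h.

K_d ≈ 0.001

Between t = 3 h and t = 5 h the flow falls from 183.5 to 100.7 cfs over 4×0.5 h = 2 h.
Per-interval ratio K = (100.7/183.5)^(1/4) = 0.8607; K_d = K^(24/0.5) = 0.001.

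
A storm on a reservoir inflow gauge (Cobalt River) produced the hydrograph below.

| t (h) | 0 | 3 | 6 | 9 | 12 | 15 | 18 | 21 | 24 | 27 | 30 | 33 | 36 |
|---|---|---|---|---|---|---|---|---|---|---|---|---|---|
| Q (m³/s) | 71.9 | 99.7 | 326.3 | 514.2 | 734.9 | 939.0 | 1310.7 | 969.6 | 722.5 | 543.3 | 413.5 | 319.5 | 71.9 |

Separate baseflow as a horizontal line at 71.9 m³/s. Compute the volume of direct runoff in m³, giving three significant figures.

V ≈ 6.59 × 10^7 m³

Direct-runoff ordinates (Q − Q_b): 0.0, 27.8, 254.4, 442.3, 663.0, 867.1, 1238.8, 897.7, 650.6, 471.4, 341.6, 247.6, 0.0 m³/s.
ΣQ_DR = 6102 m³/s.
With Δt = 3 h = 10800 s, V = ΣQ_DR · Δt = 6102 × 10800 = 6.59 × 10^7 m³.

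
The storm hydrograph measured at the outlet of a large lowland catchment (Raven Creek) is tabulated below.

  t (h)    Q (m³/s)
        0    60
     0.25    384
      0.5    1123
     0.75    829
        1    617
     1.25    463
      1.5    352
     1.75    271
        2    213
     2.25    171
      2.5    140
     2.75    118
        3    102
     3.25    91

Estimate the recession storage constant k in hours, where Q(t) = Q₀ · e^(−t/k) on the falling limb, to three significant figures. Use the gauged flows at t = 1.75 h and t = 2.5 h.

On the falling limb, Q drops from 271 to 140 m³/s between t = 1.75 h and t = 2.5 h (Δt = 0.75 h).
k = −Δt / ln(Q₂/Q₁) = −0.75 / ln(140/271) = 1.14 h.

k ≈ 1.14 h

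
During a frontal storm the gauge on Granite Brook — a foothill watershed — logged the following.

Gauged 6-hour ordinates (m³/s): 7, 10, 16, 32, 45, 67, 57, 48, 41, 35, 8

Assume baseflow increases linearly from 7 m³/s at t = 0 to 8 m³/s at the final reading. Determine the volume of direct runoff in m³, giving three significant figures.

Direct-runoff ordinates (Q − Q_b): 0.00, 2.90, 8.80, 24.70, 37.60, 59.50, 49.40, 40.30, 33.20, 27.10, 0.00 m³/s.
ΣQ_DR = 283.5 m³/s.
With Δt = 6 h = 21600 s, V = ΣQ_DR · Δt = 283.5 × 21600 = 6.12 × 10^6 m³.

V ≈ 6.12 × 10^6 m³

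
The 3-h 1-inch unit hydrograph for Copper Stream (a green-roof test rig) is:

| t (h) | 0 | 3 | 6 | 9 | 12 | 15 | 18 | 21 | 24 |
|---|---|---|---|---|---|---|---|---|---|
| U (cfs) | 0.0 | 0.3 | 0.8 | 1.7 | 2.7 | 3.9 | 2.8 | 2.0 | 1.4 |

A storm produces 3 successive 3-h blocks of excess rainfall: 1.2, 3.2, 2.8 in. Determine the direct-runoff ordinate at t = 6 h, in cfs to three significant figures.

By discrete convolution, Q_j = Σ (P_i / 1 in) · U_{j−i}.
At t = 6 h (j=2): Q = (1.2/1)·0.8 + (3.2/1)·0.3 + (2.8/1)·0.0 = 1.92 cfs.

Q ≈ 1.92 cfs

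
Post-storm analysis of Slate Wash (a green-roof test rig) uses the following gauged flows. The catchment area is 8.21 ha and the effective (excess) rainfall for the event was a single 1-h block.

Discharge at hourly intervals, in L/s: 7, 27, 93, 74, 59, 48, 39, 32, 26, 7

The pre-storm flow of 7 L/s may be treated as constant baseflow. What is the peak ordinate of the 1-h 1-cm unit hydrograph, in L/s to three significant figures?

U_p ≈ 57.3 L/s

Direct runoff: 0.0, 20.0, 86.0, 67.0, 52.0, 41.0, 32.0, 25.0, 19.0, 0.0 L/s; ΣQ_DR = 342.0 L/s, peak = 86.0 L/s.
Runoff depth d = ΣQ_DR·Δt / A = 342.0 × 3600 / (8.21 ha) = 15.00 mm.
The 1-cm UH is the DRH scaled by (10 mm)/d, so U_p = 86.0 × 10/15.00 = 57.3 L/s.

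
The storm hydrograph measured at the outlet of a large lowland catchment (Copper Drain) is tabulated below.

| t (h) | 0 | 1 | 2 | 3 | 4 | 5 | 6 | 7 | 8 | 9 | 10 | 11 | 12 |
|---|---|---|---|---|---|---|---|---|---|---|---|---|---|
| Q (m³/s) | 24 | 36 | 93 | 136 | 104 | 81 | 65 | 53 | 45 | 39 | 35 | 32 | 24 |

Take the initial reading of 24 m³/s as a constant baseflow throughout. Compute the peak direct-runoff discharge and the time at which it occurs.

Q_p = 112.0 m³/s at t = 3 h

Subtracting baseflow gives direct-runoff ordinates: 0.0, 12.0, 69.0, 112.0, 80.0, 57.0, 41.0, 29.0, 21.0, 15.0, 11.0, 8.0, 0.0 m³/s.
The maximum is 112.0 m³/s, occurring at the reading for t = 3 h.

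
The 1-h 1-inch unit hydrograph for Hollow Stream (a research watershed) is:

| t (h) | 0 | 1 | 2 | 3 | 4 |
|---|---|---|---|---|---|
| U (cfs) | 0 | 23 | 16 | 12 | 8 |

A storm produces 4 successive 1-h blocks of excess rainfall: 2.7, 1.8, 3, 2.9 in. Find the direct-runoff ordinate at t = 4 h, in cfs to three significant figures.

Q ≈ 158 cfs

By discrete convolution, Q_j = Σ (P_i / 1 in) · U_{j−i}.
At t = 4 h (j=4): Q = (2.7/1)·8 + (1.8/1)·12 + (3/1)·16 + (2.9/1)·23 = 158 cfs.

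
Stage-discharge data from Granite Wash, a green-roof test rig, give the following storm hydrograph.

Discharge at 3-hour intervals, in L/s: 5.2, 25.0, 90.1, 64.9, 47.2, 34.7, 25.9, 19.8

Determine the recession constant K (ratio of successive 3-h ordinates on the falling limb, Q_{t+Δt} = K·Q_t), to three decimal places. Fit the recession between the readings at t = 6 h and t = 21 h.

K ≈ 0.739

Using the recession-limb readings at t = 6 h and t = 21 h: Q falls from 90.1 to 19.8 L/s over 5 intervals.
K = (Q₂/Q₁)^(1/5) = (19.8/90.1)^(1/5) = 0.739.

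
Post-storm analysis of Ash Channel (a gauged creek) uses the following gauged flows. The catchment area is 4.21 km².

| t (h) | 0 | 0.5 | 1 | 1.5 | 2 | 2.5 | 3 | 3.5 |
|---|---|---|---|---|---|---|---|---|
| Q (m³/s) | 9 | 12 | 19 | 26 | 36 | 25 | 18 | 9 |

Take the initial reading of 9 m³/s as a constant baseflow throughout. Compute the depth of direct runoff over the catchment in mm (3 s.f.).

Direct runoff: 0.0, 3.0, 10.0, 17.0, 27.0, 16.0, 9.0, 0.0 m³/s; ΣQ_DR = 82.00 m³/s.
V = ΣQ_DR · Δt = 82.00 × 1800 s = 1.476 × 10^5 m³.
Over A = 4.21 km², depth = V / A = 35.1 mm.

d ≈ 35.1 mm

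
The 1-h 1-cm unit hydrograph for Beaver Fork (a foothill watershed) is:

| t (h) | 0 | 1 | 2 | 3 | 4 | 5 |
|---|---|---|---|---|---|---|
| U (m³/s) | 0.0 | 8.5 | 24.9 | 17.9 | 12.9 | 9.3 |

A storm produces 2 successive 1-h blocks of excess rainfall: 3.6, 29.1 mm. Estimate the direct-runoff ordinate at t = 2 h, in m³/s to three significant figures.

Q ≈ 33.7 m³/s

By discrete convolution, Q_j = Σ (P_i / 10 mm) · U_{j−i}.
At t = 2 h (j=2): Q = (3.6/10)·24.9 + (29.1/10)·8.5 = 33.7 m³/s.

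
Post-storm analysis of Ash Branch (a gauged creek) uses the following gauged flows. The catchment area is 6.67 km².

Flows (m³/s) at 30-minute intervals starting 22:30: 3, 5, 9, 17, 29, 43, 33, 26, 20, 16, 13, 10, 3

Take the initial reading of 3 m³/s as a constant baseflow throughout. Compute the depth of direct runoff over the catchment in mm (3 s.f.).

Direct runoff: 0.0, 2.0, 6.0, 14.0, 26.0, 40.0, 30.0, 23.0, 17.0, 13.0, 10.0, 7.0, 0.0 m³/s; ΣQ_DR = 188.0 m³/s.
V = ΣQ_DR · Δt = 188.0 × 1800 s = 3.384 × 10^5 m³.
Over A = 6.67 km², depth = V / A = 50.7 mm.

d ≈ 50.7 mm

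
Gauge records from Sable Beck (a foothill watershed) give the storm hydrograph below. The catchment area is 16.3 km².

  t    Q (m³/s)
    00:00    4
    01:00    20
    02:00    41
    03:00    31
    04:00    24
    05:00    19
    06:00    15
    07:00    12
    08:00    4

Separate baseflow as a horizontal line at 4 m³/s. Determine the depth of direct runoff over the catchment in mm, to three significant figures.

d ≈ 29.6 mm

Direct runoff: 0.0, 16.0, 37.0, 27.0, 20.0, 15.0, 11.0, 8.0, 0.0 m³/s; ΣQ_DR = 134.0 m³/s.
V = ΣQ_DR · Δt = 134.0 × 3600 s = 4.824 × 10^5 m³.
Over A = 16.3 km², depth = V / A = 29.6 mm.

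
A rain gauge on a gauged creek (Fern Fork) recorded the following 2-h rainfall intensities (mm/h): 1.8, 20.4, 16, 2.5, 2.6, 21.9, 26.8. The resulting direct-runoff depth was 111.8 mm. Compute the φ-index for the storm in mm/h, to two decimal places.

Only the 4 blocks with intensity above φ contribute runoff: 20.4, 16, 21.9, 26.8 mm/h.
Σ(I−φ)·Δt = d  ⇒  (20.4+16+21.9+26.8 − 4φ)·2 = 111.8
φ = (85.10 − 111.8/2) / 4 = 7.30 mm/h.

φ ≈ 7.30 mm/h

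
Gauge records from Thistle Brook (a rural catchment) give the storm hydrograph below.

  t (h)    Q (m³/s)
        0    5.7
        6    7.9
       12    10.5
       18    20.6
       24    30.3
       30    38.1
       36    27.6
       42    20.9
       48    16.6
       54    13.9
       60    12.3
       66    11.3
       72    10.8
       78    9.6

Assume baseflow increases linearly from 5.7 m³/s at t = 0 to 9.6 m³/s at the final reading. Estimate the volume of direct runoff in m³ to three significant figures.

Direct-runoff ordinates (Q − Q_b): 0.00, 1.90, 4.20, 14.00, 23.40, 30.90, 20.10, 13.10, 8.50, 5.50, 3.60, 2.30, 1.50, 0.00 m³/s.
ΣQ_DR = 129.0 m³/s.
With Δt = 6 h = 21600 s, V = ΣQ_DR · Δt = 129.0 × 21600 = 2.79 × 10^6 m³.

V ≈ 2.79 × 10^6 m³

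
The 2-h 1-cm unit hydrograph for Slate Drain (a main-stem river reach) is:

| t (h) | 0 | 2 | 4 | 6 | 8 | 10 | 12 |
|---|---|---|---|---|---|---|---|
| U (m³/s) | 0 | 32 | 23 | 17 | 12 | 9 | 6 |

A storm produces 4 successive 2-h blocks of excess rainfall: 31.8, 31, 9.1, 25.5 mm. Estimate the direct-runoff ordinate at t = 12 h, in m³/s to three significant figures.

Q ≈ 101 m³/s

By discrete convolution, Q_j = Σ (P_i / 10 mm) · U_{j−i}.
At t = 12 h (j=6): Q = (31.8/10)·6 + (31/10)·9 + (9.1/10)·12 + (25.5/10)·17 = 101 m³/s.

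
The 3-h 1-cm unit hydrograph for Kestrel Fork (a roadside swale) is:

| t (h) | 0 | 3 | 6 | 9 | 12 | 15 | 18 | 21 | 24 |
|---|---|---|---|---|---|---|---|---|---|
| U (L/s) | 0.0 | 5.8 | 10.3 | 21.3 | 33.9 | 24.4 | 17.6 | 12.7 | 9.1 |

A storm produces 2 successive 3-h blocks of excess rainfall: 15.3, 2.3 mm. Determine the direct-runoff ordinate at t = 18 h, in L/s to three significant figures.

Q ≈ 32.5 L/s

By discrete convolution, Q_j = Σ (P_i / 10 mm) · U_{j−i}.
At t = 18 h (j=6): Q = (15.3/10)·17.6 + (2.3/10)·24.4 = 32.5 L/s.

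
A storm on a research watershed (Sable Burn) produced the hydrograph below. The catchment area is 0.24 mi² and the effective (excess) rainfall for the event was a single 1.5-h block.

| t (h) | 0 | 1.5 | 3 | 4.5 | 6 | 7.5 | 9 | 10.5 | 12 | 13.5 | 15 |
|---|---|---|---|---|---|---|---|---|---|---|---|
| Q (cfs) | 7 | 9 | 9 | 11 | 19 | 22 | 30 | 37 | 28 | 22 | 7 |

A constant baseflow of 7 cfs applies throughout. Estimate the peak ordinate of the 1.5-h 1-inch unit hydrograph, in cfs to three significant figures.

U_p ≈ 25.0 cfs

Direct runoff: 0.0, 2.0, 2.0, 4.0, 12.0, 15.0, 23.0, 30.0, 21.0, 15.0, 0.0 cfs; ΣQ_DR = 124.0 cfs, peak = 30.0 cfs.
Runoff depth d = ΣQ_DR·Δt / A = 124.0 × 5400 / (0.24 mi²) = 1.201 in.
The 1-inch UH is the DRH scaled by (1 in)/d, so U_p = 30.0 × 1/1.201 = 25.0 cfs.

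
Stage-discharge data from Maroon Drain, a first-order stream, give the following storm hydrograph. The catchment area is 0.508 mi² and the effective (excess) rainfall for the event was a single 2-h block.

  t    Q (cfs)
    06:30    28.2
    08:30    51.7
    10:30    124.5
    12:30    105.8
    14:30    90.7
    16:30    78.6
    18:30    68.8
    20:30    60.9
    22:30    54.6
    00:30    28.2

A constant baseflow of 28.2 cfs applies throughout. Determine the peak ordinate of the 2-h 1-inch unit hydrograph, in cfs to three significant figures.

Direct runoff: 0.0, 23.5, 96.3, 77.6, 62.5, 50.4, 40.6, 32.7, 26.4, 0.0 cfs; ΣQ_DR = 410.0 cfs, peak = 96.3 cfs.
Runoff depth d = ΣQ_DR·Δt / A = 410.0 × 7200 / (0.508 mi²) = 2.501 in.
The 1-inch UH is the DRH scaled by (1 in)/d, so U_p = 96.3 × 1/2.501 = 38.5 cfs.

U_p ≈ 38.5 cfs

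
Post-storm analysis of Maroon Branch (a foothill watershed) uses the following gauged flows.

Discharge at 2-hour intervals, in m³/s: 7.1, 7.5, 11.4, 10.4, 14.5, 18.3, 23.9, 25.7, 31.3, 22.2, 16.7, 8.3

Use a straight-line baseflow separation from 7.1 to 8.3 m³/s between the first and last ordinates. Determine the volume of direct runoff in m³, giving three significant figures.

V ≈ 7.55 × 10^5 m³

Direct-runoff ordinates (Q − Q_b): 0.00, 0.29, 4.08, 2.97, 6.96, 10.65, 16.15, 17.84, 23.33, 14.12, 8.51, 0.00 m³/s.
ΣQ_DR = 104.9 m³/s.
With Δt = 2 h = 7200 s, V = ΣQ_DR · Δt = 104.9 × 7200 = 7.55 × 10^5 m³.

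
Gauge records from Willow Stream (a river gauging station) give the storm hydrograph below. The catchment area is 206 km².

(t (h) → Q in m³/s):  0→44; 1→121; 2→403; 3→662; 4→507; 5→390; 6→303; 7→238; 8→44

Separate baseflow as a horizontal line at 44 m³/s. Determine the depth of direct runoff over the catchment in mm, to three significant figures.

Direct runoff: 0.0, 77.0, 359.0, 618.0, 463.0, 346.0, 259.0, 194.0, 0.0 m³/s; ΣQ_DR = 2316 m³/s.
V = ΣQ_DR · Δt = 2316 × 3600 s = 8.338 × 10^6 m³.
Over A = 206 km², depth = V / A = 40.5 mm.

d ≈ 40.5 mm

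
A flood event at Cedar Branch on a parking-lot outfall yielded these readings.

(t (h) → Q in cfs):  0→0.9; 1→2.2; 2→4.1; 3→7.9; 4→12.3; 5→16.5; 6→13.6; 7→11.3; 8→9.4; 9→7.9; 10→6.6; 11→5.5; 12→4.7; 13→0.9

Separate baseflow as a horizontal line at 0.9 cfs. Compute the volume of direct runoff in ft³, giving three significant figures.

V ≈ 3.28 × 10^5 ft³

Direct-runoff ordinates (Q − Q_b): 0.0, 1.3, 3.2, 7.0, 11.4, 15.6, 12.7, 10.4, 8.5, 7.0, 5.7, 4.6, 3.8, 0.0 cfs.
ΣQ_DR = 91.20 cfs.
With Δt = 1 h = 3600 s, V = ΣQ_DR · Δt = 91.20 × 3600 = 3.28 × 10^5 ft³.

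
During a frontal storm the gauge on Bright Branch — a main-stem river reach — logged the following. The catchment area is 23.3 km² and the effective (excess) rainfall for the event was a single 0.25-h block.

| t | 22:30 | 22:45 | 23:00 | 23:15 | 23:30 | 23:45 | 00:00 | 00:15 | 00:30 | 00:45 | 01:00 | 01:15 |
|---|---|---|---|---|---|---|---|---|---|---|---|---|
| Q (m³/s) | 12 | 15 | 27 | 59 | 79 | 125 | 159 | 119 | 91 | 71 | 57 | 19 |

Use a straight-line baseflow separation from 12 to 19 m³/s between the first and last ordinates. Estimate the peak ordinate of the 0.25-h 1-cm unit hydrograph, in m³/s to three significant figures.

Direct runoff: 0.00, 2.36, 13.73, 45.09, 64.45, 109.82, 143.18, 102.55, 73.91, 53.27, 38.64, 0.00 m³/s; ΣQ_DR = 647.0 m³/s, peak = 143.18 m³/s.
Runoff depth d = ΣQ_DR·Δt / A = 647.0 × 900 / (23.3 km²) = 24.99 mm.
The 1-cm UH is the DRH scaled by (10 mm)/d, so U_p = 143.18 × 10/24.99 = 57.3 m³/s.

U_p ≈ 57.3 m³/s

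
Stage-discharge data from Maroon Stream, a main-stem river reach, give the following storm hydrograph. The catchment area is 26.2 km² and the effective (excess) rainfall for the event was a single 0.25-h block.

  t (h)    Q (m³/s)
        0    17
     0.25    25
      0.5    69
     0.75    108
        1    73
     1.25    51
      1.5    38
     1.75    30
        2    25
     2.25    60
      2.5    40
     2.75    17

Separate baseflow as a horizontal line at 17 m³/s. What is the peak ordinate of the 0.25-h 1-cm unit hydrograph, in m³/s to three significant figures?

Direct runoff: 0.0, 8.0, 52.0, 91.0, 56.0, 34.0, 21.0, 13.0, 8.0, 43.0, 23.0, 0.0 m³/s; ΣQ_DR = 349.0 m³/s, peak = 91.0 m³/s.
Runoff depth d = ΣQ_DR·Δt / A = 349.0 × 900 / (26.2 km²) = 11.99 mm.
The 1-cm UH is the DRH scaled by (10 mm)/d, so U_p = 91.0 × 10/11.99 = 75.9 m³/s.

U_p ≈ 75.9 m³/s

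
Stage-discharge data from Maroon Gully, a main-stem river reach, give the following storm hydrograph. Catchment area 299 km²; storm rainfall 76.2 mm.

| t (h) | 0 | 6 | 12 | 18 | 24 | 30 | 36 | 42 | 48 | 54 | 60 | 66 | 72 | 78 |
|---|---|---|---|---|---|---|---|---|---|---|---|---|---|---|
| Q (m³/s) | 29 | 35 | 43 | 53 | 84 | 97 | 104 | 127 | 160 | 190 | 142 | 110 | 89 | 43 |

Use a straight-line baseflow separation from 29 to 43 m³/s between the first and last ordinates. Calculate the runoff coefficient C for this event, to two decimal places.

C ≈ 0.76

ΣQ_DR = 802.0 m³/s; V = ΣQ_DR·Δt = 1.732 × 10^7 m³.
Runoff depth d = V / A = 57.94 mm.
C = d / P = 57.94 / 76.2 = 0.76.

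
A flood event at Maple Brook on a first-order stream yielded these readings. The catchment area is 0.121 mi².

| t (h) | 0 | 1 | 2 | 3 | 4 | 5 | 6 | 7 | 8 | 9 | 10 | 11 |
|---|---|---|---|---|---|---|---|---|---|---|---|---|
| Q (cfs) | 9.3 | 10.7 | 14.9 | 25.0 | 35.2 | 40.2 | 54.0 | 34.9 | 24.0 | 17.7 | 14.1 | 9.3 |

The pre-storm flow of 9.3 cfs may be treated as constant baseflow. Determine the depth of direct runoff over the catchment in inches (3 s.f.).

d ≈ 2.28 in

Direct runoff: 0.0, 1.4, 5.6, 15.7, 25.9, 30.9, 44.7, 25.6, 14.7, 8.4, 4.8, 0.0 cfs; ΣQ_DR = 177.7 cfs.
V = ΣQ_DR · Δt = 177.7 × 3600 s = 6.397 × 10^5 ft³.
Over A = 0.121 mi², depth = V / A = 2.28 in.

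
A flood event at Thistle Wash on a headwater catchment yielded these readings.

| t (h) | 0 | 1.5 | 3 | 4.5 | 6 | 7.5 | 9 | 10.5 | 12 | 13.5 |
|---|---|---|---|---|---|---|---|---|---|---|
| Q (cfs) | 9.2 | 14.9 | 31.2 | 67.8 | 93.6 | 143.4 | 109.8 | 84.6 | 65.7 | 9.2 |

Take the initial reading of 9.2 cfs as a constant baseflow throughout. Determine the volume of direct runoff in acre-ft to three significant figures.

Direct-runoff ordinates (Q − Q_b): 0.0, 5.7, 22.0, 58.6, 84.4, 134.2, 100.6, 75.4, 56.5, 0.0 cfs.
ΣQ_DR = 537.4 cfs.
With Δt = 1.5 h = 5400 s, V = ΣQ_DR · Δt = 537.4 × 5400 = 2.90 × 10^6 ft³ = 66.6 acre-ft.

V ≈ 66.6 acre-ft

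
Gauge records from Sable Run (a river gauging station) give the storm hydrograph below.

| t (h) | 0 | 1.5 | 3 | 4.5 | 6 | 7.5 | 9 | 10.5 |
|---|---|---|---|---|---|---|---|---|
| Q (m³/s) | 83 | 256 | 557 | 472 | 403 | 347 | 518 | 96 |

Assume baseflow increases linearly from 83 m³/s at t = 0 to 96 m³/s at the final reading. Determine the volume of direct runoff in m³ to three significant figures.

Direct-runoff ordinates (Q − Q_b): 0.00, 171.14, 470.29, 383.43, 312.57, 254.71, 423.86, 0.00 m³/s.
ΣQ_DR = 2016 m³/s.
With Δt = 1.5 h = 5400 s, V = ΣQ_DR · Δt = 2016 × 5400 = 1.09 × 10^7 m³.

V ≈ 1.09 × 10^7 m³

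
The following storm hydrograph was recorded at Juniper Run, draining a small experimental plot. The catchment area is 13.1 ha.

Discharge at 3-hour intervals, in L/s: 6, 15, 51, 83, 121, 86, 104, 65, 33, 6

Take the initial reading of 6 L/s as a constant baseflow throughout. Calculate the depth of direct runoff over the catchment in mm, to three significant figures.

d ≈ 42.0 mm

Direct runoff: 0.0, 9.0, 45.0, 77.0, 115.0, 80.0, 98.0, 59.0, 27.0, 0.0 L/s; ΣQ_DR = 510.0 L/s.
V = ΣQ_DR · Δt = 510.0 × 10800 s = 5.508 × 10^6 L.
Over A = 13.1 ha, depth = V / A = 42.0 mm.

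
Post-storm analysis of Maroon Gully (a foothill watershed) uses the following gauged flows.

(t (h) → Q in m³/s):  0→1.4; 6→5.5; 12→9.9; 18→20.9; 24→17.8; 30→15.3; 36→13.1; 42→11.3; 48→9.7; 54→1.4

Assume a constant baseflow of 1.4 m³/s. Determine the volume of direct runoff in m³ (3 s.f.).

V ≈ 1.99 × 10^6 m³

Direct-runoff ordinates (Q − Q_b): 0.0, 4.1, 8.5, 19.5, 16.4, 13.9, 11.7, 9.9, 8.3, 0.0 m³/s.
ΣQ_DR = 92.30 m³/s.
With Δt = 6 h = 21600 s, V = ΣQ_DR · Δt = 92.30 × 21600 = 1.99 × 10^6 m³.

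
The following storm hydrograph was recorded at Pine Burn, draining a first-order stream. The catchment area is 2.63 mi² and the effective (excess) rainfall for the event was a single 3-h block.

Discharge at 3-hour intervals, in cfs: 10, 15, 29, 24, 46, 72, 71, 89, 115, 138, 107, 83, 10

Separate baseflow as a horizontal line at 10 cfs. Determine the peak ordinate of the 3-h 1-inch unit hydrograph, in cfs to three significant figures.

U_p ≈ 107 cfs

Direct runoff: 0.0, 5.0, 19.0, 14.0, 36.0, 62.0, 61.0, 79.0, 105.0, 128.0, 97.0, 73.0, 0.0 cfs; ΣQ_DR = 679.0 cfs, peak = 128.0 cfs.
Runoff depth d = ΣQ_DR·Δt / A = 679.0 × 10800 / (2.63 mi²) = 1.200 in.
The 1-inch UH is the DRH scaled by (1 in)/d, so U_p = 128.0 × 1/1.200 = 107 cfs.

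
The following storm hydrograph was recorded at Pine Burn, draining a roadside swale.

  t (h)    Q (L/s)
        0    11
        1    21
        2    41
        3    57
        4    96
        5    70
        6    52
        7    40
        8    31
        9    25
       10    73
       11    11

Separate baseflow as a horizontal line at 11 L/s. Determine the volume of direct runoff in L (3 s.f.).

V ≈ 1.43 × 10^6 L

Direct-runoff ordinates (Q − Q_b): 0.0, 10.0, 30.0, 46.0, 85.0, 59.0, 41.0, 29.0, 20.0, 14.0, 62.0, 0.0 L/s.
ΣQ_DR = 396.0 L/s.
With Δt = 1 h = 3600 s, V = ΣQ_DR · Δt = 396.0 × 3600 = 1.43 × 10^6 L.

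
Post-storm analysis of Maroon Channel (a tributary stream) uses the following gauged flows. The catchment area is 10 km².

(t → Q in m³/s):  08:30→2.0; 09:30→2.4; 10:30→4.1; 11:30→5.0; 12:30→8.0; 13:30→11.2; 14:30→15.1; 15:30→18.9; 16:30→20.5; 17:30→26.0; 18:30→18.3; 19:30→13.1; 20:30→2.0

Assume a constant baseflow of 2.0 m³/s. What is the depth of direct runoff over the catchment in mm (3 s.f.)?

d ≈ 43.4 mm

Direct runoff: 0.0, 0.4, 2.1, 3.0, 6.0, 9.2, 13.1, 16.9, 18.5, 24.0, 16.3, 11.1, 0.0 m³/s; ΣQ_DR = 120.6 m³/s.
V = ΣQ_DR · Δt = 120.6 × 3600 s = 4.342 × 10^5 m³.
Over A = 10 km², depth = V / A = 43.4 mm.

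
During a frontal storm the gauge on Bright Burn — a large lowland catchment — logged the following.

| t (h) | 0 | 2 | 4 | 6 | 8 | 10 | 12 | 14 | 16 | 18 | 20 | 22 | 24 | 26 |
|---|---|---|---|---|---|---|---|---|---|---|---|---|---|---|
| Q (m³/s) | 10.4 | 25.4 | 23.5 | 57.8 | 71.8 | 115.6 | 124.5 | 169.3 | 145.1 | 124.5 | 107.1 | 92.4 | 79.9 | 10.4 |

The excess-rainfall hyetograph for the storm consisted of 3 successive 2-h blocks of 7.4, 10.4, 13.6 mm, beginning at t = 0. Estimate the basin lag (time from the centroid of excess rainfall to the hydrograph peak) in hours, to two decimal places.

Centroid of excess rainfall: t_c = Σ P_i·t̄_i / ΣP_i = 3.3949 h (block centres at 1, 3, 5 h).
Hydrograph peak occurs at t = 14 h, so basin lag t_L = 14 − 3.3949 = 10.61 h.

t_L ≈ 10.61 h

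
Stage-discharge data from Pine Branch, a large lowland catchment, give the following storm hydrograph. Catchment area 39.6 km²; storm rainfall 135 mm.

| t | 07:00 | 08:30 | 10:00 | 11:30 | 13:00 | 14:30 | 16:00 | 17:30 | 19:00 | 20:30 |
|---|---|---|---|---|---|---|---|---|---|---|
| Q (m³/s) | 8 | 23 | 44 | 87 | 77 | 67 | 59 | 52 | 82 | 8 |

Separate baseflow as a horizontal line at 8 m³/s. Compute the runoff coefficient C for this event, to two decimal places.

ΣQ_DR = 427.0 m³/s; V = ΣQ_DR·Δt = 2.306 × 10^6 m³.
Runoff depth d = V / A = 58.23 mm.
C = d / P = 58.23 / 135 = 0.43.

C ≈ 0.43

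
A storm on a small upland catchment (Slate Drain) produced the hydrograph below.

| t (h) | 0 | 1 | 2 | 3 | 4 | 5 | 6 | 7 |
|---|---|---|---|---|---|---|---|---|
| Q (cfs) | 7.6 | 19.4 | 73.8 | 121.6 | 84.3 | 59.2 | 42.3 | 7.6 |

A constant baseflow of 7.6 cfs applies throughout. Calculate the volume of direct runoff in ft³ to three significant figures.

V ≈ 1.28 × 10^6 ft³

Direct-runoff ordinates (Q − Q_b): 0.0, 11.8, 66.2, 114.0, 76.7, 51.6, 34.7, 0.0 cfs.
ΣQ_DR = 355.0 cfs.
With Δt = 1 h = 3600 s, V = ΣQ_DR · Δt = 355.0 × 3600 = 1.28 × 10^6 ft³.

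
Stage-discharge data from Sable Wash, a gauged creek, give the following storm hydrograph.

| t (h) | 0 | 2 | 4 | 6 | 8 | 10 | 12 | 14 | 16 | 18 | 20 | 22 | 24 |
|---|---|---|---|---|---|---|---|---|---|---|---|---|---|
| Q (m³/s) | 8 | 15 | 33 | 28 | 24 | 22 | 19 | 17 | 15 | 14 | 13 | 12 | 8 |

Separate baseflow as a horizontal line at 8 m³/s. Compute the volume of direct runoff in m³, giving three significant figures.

V ≈ 8.93 × 10^5 m³

Direct-runoff ordinates (Q − Q_b): 0.0, 7.0, 25.0, 20.0, 16.0, 14.0, 11.0, 9.0, 7.0, 6.0, 5.0, 4.0, 0.0 m³/s.
ΣQ_DR = 124.0 m³/s.
With Δt = 2 h = 7200 s, V = ΣQ_DR · Δt = 124.0 × 7200 = 8.93 × 10^5 m³.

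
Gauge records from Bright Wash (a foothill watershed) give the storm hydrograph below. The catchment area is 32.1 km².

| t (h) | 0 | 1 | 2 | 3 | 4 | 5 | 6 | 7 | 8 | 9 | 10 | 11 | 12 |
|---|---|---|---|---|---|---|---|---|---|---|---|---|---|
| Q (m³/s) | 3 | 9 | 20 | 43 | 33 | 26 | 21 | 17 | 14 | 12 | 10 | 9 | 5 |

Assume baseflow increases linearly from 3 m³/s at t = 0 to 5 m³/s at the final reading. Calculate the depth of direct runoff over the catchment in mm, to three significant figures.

d ≈ 19.1 mm

Direct runoff: 0.00, 5.83, 16.67, 39.50, 29.33, 22.17, 17.00, 12.83, 9.67, 7.50, 5.33, 4.17, 0.00 m³/s; ΣQ_DR = 170.0 m³/s.
V = ΣQ_DR · Δt = 170.0 × 3600 s = 6.120 × 10^5 m³.
Over A = 32.1 km², depth = V / A = 19.1 mm.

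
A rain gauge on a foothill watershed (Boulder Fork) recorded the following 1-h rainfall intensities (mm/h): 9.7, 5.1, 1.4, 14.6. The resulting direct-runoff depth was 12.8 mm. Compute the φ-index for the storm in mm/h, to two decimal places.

φ ≈ 5.75 mm/h

Only the 2 blocks with intensity above φ contribute runoff: 9.7, 14.6 mm/h.
Σ(I−φ)·Δt = d  ⇒  (9.7+14.6 − 2φ)·1 = 12.8
φ = (24.30 − 12.8/1) / 2 = 5.75 mm/h.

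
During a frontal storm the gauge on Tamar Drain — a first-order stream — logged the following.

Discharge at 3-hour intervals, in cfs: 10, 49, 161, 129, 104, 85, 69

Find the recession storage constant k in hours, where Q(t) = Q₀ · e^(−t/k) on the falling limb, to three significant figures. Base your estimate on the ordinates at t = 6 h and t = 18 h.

k ≈ 14.2 h

On the falling limb, Q drops from 161 to 69 cfs between t = 6 h and t = 18 h (Δt = 12 h).
k = −Δt / ln(Q₂/Q₁) = −12 / ln(69/161) = 14.2 h.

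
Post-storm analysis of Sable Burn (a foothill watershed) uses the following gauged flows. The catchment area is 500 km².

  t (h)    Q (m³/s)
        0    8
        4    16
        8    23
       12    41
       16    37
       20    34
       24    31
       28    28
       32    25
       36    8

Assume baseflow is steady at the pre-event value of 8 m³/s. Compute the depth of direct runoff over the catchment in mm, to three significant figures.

Direct runoff: 0.0, 8.0, 15.0, 33.0, 29.0, 26.0, 23.0, 20.0, 17.0, 0.0 m³/s; ΣQ_DR = 171.0 m³/s.
V = ΣQ_DR · Δt = 171.0 × 14400 s = 2.462 × 10^6 m³.
Over A = 500 km², depth = V / A = 4.92 mm.

d ≈ 4.92 mm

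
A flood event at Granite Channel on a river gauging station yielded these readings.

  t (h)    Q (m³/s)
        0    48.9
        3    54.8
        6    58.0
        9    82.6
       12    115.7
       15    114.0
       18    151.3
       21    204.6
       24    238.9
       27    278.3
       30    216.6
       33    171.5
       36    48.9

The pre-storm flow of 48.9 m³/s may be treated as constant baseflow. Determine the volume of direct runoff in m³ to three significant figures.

Direct-runoff ordinates (Q − Q_b): 0.0, 5.9, 9.1, 33.7, 66.8, 65.1, 102.4, 155.7, 190.0, 229.4, 167.7, 122.6, 0.0 m³/s.
ΣQ_DR = 1148 m³/s.
With Δt = 3 h = 10800 s, V = ΣQ_DR · Δt = 1148 × 10800 = 1.24 × 10^7 m³.

V ≈ 1.24 × 10^7 m³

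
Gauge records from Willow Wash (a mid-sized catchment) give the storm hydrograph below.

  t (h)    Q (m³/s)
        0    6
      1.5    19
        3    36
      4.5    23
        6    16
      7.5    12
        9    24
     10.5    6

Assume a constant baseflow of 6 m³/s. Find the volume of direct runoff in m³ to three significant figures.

V ≈ 5.08 × 10^5 m³

Direct-runoff ordinates (Q − Q_b): 0.0, 13.0, 30.0, 17.0, 10.0, 6.0, 18.0, 0.0 m³/s.
ΣQ_DR = 94.00 m³/s.
With Δt = 1.5 h = 5400 s, V = ΣQ_DR · Δt = 94.00 × 5400 = 5.08 × 10^5 m³.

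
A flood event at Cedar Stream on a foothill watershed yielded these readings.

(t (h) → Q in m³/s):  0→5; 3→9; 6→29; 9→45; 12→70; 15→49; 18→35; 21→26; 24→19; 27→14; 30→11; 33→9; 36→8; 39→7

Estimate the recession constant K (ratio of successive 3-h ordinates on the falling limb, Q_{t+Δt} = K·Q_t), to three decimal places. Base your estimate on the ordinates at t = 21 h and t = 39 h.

Using the recession-limb readings at t = 21 h and t = 39 h: Q falls from 26 to 7 m³/s over 6 intervals.
K = (Q₂/Q₁)^(1/6) = (7/26)^(1/6) = 0.804.

K ≈ 0.804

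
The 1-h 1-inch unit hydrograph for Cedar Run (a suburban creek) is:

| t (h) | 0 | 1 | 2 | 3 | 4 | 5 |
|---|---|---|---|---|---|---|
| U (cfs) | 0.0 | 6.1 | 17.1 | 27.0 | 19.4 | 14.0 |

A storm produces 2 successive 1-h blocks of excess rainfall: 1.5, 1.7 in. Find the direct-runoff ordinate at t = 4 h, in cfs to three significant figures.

Q ≈ 75.0 cfs

By discrete convolution, Q_j = Σ (P_i / 1 in) · U_{j−i}.
At t = 4 h (j=4): Q = (1.5/1)·19.4 + (1.7/1)·27.0 = 75.0 cfs.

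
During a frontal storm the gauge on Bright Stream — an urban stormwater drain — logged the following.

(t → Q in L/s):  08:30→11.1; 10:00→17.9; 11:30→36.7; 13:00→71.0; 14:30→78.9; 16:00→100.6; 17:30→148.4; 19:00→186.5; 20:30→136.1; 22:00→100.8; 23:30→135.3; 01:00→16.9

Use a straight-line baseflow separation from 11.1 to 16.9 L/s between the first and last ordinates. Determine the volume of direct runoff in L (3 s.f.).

V ≈ 4.71 × 10^6 L

Direct-runoff ordinates (Q − Q_b): 0.00, 6.27, 24.55, 58.32, 65.69, 86.86, 134.14, 171.71, 120.78, 84.95, 118.93, 0.00 L/s.
ΣQ_DR = 872.2 L/s.
With Δt = 1.5 h = 5400 s, V = ΣQ_DR · Δt = 872.2 × 5400 = 4.71 × 10^6 L.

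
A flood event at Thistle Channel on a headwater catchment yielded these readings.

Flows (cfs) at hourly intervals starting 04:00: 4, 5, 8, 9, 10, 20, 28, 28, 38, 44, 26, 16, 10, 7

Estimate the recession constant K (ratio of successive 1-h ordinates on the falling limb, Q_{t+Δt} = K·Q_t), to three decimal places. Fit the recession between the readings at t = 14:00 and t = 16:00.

K ≈ 0.620

Using the recession-limb readings at t = 14:00 and t = 16:00: Q falls from 26 to 10 cfs over 2 intervals.
K = (Q₂/Q₁)^(1/2) = (10/26)^(1/2) = 0.620.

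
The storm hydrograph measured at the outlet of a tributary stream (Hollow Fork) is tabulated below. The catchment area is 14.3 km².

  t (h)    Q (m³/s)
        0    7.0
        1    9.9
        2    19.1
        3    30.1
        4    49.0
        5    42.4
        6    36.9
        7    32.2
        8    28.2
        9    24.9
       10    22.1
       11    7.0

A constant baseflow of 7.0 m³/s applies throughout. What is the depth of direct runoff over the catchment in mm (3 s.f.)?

d ≈ 56.6 mm

Direct runoff: 0.0, 2.9, 12.1, 23.1, 42.0, 35.4, 29.9, 25.2, 21.2, 17.9, 15.1, 0.0 m³/s; ΣQ_DR = 224.8 m³/s.
V = ΣQ_DR · Δt = 224.8 × 3600 s = 8.093 × 10^5 m³.
Over A = 14.3 km², depth = V / A = 56.6 mm.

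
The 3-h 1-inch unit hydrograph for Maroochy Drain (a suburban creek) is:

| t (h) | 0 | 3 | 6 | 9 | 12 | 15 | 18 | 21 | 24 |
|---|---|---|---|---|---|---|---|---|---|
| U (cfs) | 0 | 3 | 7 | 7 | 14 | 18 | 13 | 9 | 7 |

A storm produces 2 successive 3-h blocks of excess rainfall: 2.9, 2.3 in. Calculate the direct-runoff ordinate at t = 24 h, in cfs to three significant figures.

Q ≈ 41.0 cfs

By discrete convolution, Q_j = Σ (P_i / 1 in) · U_{j−i}.
At t = 24 h (j=8): Q = (2.9/1)·7 + (2.3/1)·9 = 41.0 cfs.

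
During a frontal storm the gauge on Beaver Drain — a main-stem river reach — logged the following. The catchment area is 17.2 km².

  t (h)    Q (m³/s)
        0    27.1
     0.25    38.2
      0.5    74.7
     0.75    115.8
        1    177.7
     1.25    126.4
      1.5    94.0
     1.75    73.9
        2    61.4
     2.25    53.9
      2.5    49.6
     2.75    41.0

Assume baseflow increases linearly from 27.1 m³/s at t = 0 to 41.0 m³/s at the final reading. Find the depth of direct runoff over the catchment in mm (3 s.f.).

d ≈ 27.5 mm

Direct runoff: 0.00, 9.84, 45.07, 84.91, 145.55, 92.98, 59.32, 37.95, 24.19, 15.43, 9.86, 0.00 m³/s; ΣQ_DR = 525.1 m³/s.
V = ΣQ_DR · Δt = 525.1 × 900 s = 4.726 × 10^5 m³.
Over A = 17.2 km², depth = V / A = 27.5 mm.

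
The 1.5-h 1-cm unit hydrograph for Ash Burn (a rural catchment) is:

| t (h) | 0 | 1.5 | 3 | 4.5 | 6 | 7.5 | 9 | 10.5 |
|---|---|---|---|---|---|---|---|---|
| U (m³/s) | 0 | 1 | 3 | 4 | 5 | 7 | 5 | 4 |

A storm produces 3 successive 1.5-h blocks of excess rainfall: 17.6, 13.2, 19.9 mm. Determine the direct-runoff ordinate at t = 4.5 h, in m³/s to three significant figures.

Q ≈ 13.0 m³/s

By discrete convolution, Q_j = Σ (P_i / 10 mm) · U_{j−i}.
At t = 4.5 h (j=3): Q = (17.6/10)·4 + (13.2/10)·3 + (19.9/10)·1 = 13.0 m³/s.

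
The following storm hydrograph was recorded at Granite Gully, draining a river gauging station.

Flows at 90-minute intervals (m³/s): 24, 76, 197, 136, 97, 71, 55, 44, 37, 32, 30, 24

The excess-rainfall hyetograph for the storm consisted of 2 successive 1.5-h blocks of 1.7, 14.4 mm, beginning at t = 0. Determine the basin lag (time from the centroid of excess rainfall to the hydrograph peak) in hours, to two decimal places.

t_L ≈ 0.91 h

Centroid of excess rainfall: t_c = Σ P_i·t̄_i / ΣP_i = 2.0916 h (block centres at 0.75, 2.25 h).
Hydrograph peak occurs at t = 3 h, so basin lag t_L = 3 − 2.0916 = 0.91 h.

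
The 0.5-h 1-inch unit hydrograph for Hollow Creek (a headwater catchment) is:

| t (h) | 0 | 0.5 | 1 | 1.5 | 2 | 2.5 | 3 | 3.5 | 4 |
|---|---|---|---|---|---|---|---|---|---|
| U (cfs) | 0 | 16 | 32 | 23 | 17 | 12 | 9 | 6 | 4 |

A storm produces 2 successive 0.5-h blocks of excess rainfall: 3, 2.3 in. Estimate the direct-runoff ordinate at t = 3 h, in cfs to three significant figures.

Q ≈ 54.6 cfs

By discrete convolution, Q_j = Σ (P_i / 1 in) · U_{j−i}.
At t = 3 h (j=6): Q = (3/1)·9 + (2.3/1)·12 = 54.6 cfs.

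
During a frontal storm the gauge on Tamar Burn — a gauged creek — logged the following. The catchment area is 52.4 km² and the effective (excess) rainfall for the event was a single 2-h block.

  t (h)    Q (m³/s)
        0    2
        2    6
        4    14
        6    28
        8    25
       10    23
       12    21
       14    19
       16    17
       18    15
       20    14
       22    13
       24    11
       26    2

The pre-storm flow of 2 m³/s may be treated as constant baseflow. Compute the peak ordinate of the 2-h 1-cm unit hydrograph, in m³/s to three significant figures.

U_p ≈ 10.4 m³/s

Direct runoff: 0.0, 4.0, 12.0, 26.0, 23.0, 21.0, 19.0, 17.0, 15.0, 13.0, 12.0, 11.0, 9.0, 0.0 m³/s; ΣQ_DR = 182.0 m³/s, peak = 26.0 m³/s.
Runoff depth d = ΣQ_DR·Δt / A = 182.0 × 7200 / (52.4 km²) = 25.01 mm.
The 1-cm UH is the DRH scaled by (10 mm)/d, so U_p = 26.0 × 10/25.01 = 10.4 m³/s.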